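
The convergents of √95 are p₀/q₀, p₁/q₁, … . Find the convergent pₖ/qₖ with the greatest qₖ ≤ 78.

731/75

√95 = [9; 1, 2, 1, 18, …] (period length 4).
Convergents:
  p_0/q_0 = 9/1
  p_1/q_1 = 10/1
  p_2/q_2 = 29/3
  p_3/q_3 = 39/4
  p_4/q_4 = 731/75
  p_5/q_5 = 770/79
q_4 = 75 ≤ 78 < 79 = q_5, so the answer is 731/75.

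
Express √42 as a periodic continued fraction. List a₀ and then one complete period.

a₀ = ⌊√42⌋ = 6.
With m₀=0, d₀=1 and mₖ₊₁ = dₖaₖ − mₖ, dₖ₊₁ = (n − mₖ₊₁²)/dₖ, aₖ₊₁ = ⌊(a₀+mₖ₊₁)/dₖ₊₁⌋:
  k=1: m=6, d=6, a=2
  k=2: m=6, d=1, a=12
d=1 and a=2a₀=12 at k=2, so the next step gives (m, d) = (6, 6) again — its k=1 value — and the period has length 2.

[6; 2, 12]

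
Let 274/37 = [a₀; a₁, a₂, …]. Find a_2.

274 = 7·37 + 15   →  a_0 = 7
37 = 2·15 + 7   →  a_1 = 2
15 = 2·7 + 1   →  a_2 = 2

2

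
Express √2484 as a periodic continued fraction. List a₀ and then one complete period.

a₀ = ⌊√2484⌋ = 49.
With m₀=0, d₀=1 and mₖ₊₁ = dₖaₖ − mₖ, dₖ₊₁ = (n − mₖ₊₁²)/dₖ, aₖ₊₁ = ⌊(a₀+mₖ₊₁)/dₖ₊₁⌋:
  k=1: m=49, d=83, a=1
  k=2: m=34, d=16, a=5
  k=3: m=46, d=23, a=4
  k=4: m=46, d=16, a=5
  k=5: m=34, d=83, a=1
  k=6: m=49, d=1, a=98
d=1 and a=2a₀=98 at k=6, so the next step gives (m, d) = (49, 83) again — its k=1 value — and the period has length 6.

[49; 1, 5, 4, 5, 1, 98]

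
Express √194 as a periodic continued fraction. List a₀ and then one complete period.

a₀ = ⌊√194⌋ = 13.
With m₀=0, d₀=1 and mₖ₊₁ = dₖaₖ − mₖ, dₖ₊₁ = (n − mₖ₊₁²)/dₖ, aₖ₊₁ = ⌊(a₀+mₖ₊₁)/dₖ₊₁⌋:
  k=1: m=13, d=25, a=1
  k=2: m=12, d=2, a=12
  k=3: m=12, d=25, a=1
  k=4: m=13, d=1, a=26
d=1 and a=2a₀=26 at k=4, so the next step gives (m, d) = (13, 25) again — its k=1 value — and the period has length 4.

[13; 1, 12, 1, 26]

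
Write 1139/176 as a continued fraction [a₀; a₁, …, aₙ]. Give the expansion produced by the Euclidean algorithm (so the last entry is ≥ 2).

[6; 2, 8, 3, 3]

1139 = 6*176 + 83
176 = 2*83 + 10
83 = 8*10 + 3
10 = 3*3 + 1
3 = 3*1 + 0  (stop)
So 1139/176 = [6; 2, 8, 3, 3].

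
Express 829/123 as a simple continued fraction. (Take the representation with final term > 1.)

829 = 6*123 + 91
123 = 1*91 + 32
91 = 2*32 + 27
32 = 1*27 + 5
27 = 5*5 + 2
5 = 2*2 + 1
2 = 2*1 + 0  (stop)
So 829/123 = [6; 1, 2, 1, 5, 2, 2].

[6; 1, 2, 1, 5, 2, 2]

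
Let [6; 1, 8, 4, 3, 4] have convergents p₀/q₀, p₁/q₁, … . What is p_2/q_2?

Using pₖ = aₖpₖ₋₁ + pₖ₋₂, qₖ = aₖqₖ₋₁ + qₖ₋₂ (with p₋₁=1, p₋₂=0, q₋₁=0, q₋₂=1):
  k=0: a=6, p=6, q=1
  k=1: a=1, p=7, q=1
  k=2: a=8, p=62, q=9

62/9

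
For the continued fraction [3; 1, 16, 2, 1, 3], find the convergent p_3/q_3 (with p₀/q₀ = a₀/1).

Using pₖ = aₖpₖ₋₁ + pₖ₋₂, qₖ = aₖqₖ₋₁ + qₖ₋₂ (with p₋₁=1, p₋₂=0, q₋₁=0, q₋₂=1):
  k=0: a=3, p=3, q=1
  k=1: a=1, p=4, q=1
  k=2: a=16, p=67, q=17
  k=3: a=2, p=138, q=35

138/35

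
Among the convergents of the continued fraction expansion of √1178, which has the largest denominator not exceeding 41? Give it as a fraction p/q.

961/28

√1178 = [34; 3, 9, 2, 9, 3, 68, …] (period length 6).
Convergents:
  p_0/q_0 = 34/1
  p_1/q_1 = 103/3
  p_2/q_2 = 961/28
  p_3/q_3 = 2025/59
q_2 = 28 ≤ 41 < 59 = q_3, so the answer is 961/28.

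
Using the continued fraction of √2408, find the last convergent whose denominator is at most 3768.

√2408 = [49; 14, 98, …] (period length 2).
Convergents:
  p_0/q_0 = 49/1
  p_1/q_1 = 687/14
  p_2/q_2 = 67375/1373
  p_3/q_3 = 943937/19236
q_2 = 1373 ≤ 3768 < 19236 = q_3, so the answer is 67375/1373.

67375/1373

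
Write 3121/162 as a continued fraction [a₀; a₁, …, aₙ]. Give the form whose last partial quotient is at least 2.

3121 = 19·162 + 43
162 = 3·43 + 33
43 = 1·33 + 10
33 = 3·10 + 3
10 = 3·3 + 1
3 = 3·1 + 0  (stop)
So 3121/162 = [19; 3, 1, 3, 3, 3].

[19; 3, 1, 3, 3, 3]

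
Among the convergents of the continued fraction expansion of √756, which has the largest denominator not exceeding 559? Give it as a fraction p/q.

√756 = [27; 2, 54, …] (period length 2).
Convergents:
  p_0/q_0 = 27/1
  p_1/q_1 = 55/2
  p_2/q_2 = 2997/109
  p_3/q_3 = 6049/220
  p_4/q_4 = 329643/11989
q_3 = 220 ≤ 559 < 11989 = q_4, so the answer is 6049/220.

6049/220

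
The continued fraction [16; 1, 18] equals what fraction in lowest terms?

322/19

Using pₖ = aₖpₖ₋₁ + pₖ₋₂ and qₖ = aₖqₖ₋₁ + qₖ₋₂:
  k=0: a=16, p=16, q=1
  k=1: a=1, p=17, q=1
  k=2: a=18, p=322, q=19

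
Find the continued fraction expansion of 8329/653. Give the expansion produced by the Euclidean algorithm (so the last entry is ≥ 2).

8329 = 12·653 + 493
653 = 1·493 + 160
493 = 3·160 + 13
160 = 12·13 + 4
13 = 3·4 + 1
4 = 4·1 + 0  (stop)
So 8329/653 = [12; 1, 3, 12, 3, 4].

[12; 1, 3, 12, 3, 4]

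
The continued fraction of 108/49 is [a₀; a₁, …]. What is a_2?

1

108 = 2·49 + 10   →  a_0 = 2
49 = 4·10 + 9   →  a_1 = 4
10 = 1·9 + 1   →  a_2 = 1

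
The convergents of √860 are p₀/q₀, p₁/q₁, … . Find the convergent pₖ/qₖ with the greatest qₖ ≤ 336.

3871/132

√860 = [29; 3, 14, 3, 58, …] (period length 4).
Convergents:
  p_0/q_0 = 29/1
  p_1/q_1 = 88/3
  p_2/q_2 = 1261/43
  p_3/q_3 = 3871/132
  p_4/q_4 = 225779/7699
q_3 = 132 ≤ 336 < 7699 = q_4, so the answer is 3871/132.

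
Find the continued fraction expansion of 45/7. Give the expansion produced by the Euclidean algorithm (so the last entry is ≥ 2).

[6; 2, 3]

45 = 6·7 + 3
7 = 2·3 + 1
3 = 3·1 + 0  (stop)
So 45/7 = [6; 2, 3].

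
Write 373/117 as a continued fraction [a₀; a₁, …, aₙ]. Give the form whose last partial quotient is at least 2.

[3; 5, 3, 7]

373 = 3·117 + 22
117 = 5·22 + 7
22 = 3·7 + 1
7 = 7·1 + 0  (stop)
So 373/117 = [3; 5, 3, 7].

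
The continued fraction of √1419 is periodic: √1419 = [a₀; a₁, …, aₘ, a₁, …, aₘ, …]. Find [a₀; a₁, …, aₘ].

a₀ = ⌊√1419⌋ = 37.

[37; 1, 2, 37, 2, 1, 74]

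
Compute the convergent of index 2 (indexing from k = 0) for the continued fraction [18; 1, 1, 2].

Using pₖ = aₖpₖ₋₁ + pₖ₋₂, qₖ = aₖqₖ₋₁ + qₖ₋₂ (with p₋₁=1, p₋₂=0, q₋₁=0, q₋₂=1):
  k=0: a=18, p=18, q=1
  k=1: a=1, p=19, q=1
  k=2: a=1, p=37, q=2

37/2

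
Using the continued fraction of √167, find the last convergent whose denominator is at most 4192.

52092/4031

√167 = [12; 1, 11, 1, 24, …] (period length 4).
Convergents:
  p_0/q_0 = 12/1
  p_1/q_1 = 13/1
  p_2/q_2 = 155/12
  p_3/q_3 = 168/13
  p_4/q_4 = 4187/324
  p_5/q_5 = 4355/337
  p_6/q_6 = 52092/4031
  p_7/q_7 = 56447/4368
q_6 = 4031 ≤ 4192 < 4368 = q_7, so the answer is 52092/4031.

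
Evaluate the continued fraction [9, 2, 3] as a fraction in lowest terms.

Using pₖ = aₖpₖ₋₁ + pₖ₋₂ and qₖ = aₖqₖ₋₁ + qₖ₋₂:
  k=0: a=9, p=9, q=1
  k=1: a=2, p=19, q=2
  k=2: a=3, p=66, q=7

66/7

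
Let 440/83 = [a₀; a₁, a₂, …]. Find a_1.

3

440 = 5·83 + 25   →  a_0 = 5
83 = 3·25 + 8   →  a_1 = 3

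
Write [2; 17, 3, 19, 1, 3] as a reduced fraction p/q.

8593/4176

Using pₖ = aₖpₖ₋₁ + pₖ₋₂ and qₖ = aₖqₖ₋₁ + qₖ₋₂:
  k=0: a=2, p=2, q=1
  k=1: a=17, p=35, q=17
  k=2: a=3, p=107, q=52
  k=3: a=19, p=2068, q=1005
  k=4: a=1, p=2175, q=1057
  k=5: a=3, p=8593, q=4176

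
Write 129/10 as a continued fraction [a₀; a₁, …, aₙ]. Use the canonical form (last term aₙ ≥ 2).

129 = 12·10 + 9
10 = 1·9 + 1
9 = 9·1 + 0  (stop)
So 129/10 = [12; 1, 9].

[12; 1, 9]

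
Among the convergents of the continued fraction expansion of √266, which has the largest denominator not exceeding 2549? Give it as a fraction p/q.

√266 = [16; 3, 4, 3, 32, …] (period length 4).
Convergents:
  p_0/q_0 = 16/1
  p_1/q_1 = 49/3
  p_2/q_2 = 212/13
  p_3/q_3 = 685/42
  p_4/q_4 = 22132/1357
  p_5/q_5 = 67081/4113
q_4 = 1357 ≤ 2549 < 4113 = q_5, so the answer is 22132/1357.

22132/1357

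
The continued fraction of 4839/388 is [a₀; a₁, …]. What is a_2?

4839 = 12·388 + 183   →  a_0 = 12
388 = 2·183 + 22   →  a_1 = 2
183 = 8·22 + 7   →  a_2 = 8

8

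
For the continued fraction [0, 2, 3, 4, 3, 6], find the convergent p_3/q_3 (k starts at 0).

13/30

Using pₖ = aₖpₖ₋₁ + pₖ₋₂, qₖ = aₖqₖ₋₁ + qₖ₋₂ (with p₋₁=1, p₋₂=0, q₋₁=0, q₋₂=1):
  k=0: a=0, p=0, q=1
  k=1: a=2, p=1, q=2
  k=2: a=3, p=3, q=7
  k=3: a=4, p=13, q=30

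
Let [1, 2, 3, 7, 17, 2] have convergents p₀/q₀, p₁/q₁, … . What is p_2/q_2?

10/7

Using pₖ = aₖpₖ₋₁ + pₖ₋₂, qₖ = aₖqₖ₋₁ + qₖ₋₂ (with p₋₁=1, p₋₂=0, q₋₁=0, q₋₂=1):
  k=0: a=1, p=1, q=1
  k=1: a=2, p=3, q=2
  k=2: a=3, p=10, q=7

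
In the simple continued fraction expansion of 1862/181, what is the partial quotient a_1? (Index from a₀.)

3

1862 = 10·181 + 52   →  a_0 = 10
181 = 3·52 + 25   →  a_1 = 3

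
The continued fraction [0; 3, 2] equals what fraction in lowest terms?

2/7

Using pₖ = aₖpₖ₋₁ + pₖ₋₂ and qₖ = aₖqₖ₋₁ + qₖ₋₂:
  k=0: a=0, p=0, q=1
  k=1: a=3, p=1, q=3
  k=2: a=2, p=2, q=7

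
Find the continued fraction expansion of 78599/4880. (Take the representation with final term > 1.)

78599 = 16·4880 + 519
4880 = 9·519 + 209
519 = 2·209 + 101
209 = 2·101 + 7
101 = 14·7 + 3
7 = 2·3 + 1
3 = 3·1 + 0  (stop)
So 78599/4880 = [16; 9, 2, 2, 14, 2, 3].

[16; 9, 2, 2, 14, 2, 3]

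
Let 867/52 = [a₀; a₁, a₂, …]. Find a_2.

867 = 16·52 + 35   →  a_0 = 16
52 = 1·35 + 17   →  a_1 = 1
35 = 2·17 + 1   →  a_2 = 2

2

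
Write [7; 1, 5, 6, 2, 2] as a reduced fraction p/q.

Using pₖ = aₖpₖ₋₁ + pₖ₋₂ and qₖ = aₖqₖ₋₁ + qₖ₋₂:
  k=0: a=7, p=7, q=1
  k=1: a=1, p=8, q=1
  k=2: a=5, p=47, q=6
  k=3: a=6, p=290, q=37
  k=4: a=2, p=627, q=80
  k=5: a=2, p=1544, q=197

1544/197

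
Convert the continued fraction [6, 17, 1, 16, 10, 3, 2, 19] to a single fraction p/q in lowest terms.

2598777/429143

Fold from the inside: start with 19/1.
  2 + 1/19 = 39/19
  3 + 19/39 = 136/39
  10 + 39/136 = 1399/136
  16 + 136/1399 = 22520/1399
  1 + 1399/22520 = 23919/22520
  17 + 22520/23919 = 429143/23919
  6 + 23919/429143 = 2598777/429143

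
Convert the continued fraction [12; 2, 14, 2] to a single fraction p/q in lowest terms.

749/60

Using pₖ = aₖpₖ₋₁ + pₖ₋₂ and qₖ = aₖqₖ₋₁ + qₖ₋₂:
  k=0: a=12, p=12, q=1
  k=1: a=2, p=25, q=2
  k=2: a=14, p=362, q=29
  k=3: a=2, p=749, q=60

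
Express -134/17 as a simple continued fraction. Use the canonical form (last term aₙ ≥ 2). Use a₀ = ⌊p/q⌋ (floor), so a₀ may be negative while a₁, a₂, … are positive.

-134 = -8·17 + 2
17 = 8·2 + 1
2 = 2·1 + 0  (stop)
So -134/17 = [-8; 8, 2].

[-8; 8, 2]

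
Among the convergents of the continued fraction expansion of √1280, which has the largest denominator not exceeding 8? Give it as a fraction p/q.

143/4

√1280 = [35; 1, 3, 2, 17, 2, 3, 1, 70, …] (period length 8).
Convergents:
  p_0/q_0 = 35/1
  p_1/q_1 = 36/1
  p_2/q_2 = 143/4
  p_3/q_3 = 322/9
q_2 = 4 ≤ 8 < 9 = q_3, so the answer is 143/4.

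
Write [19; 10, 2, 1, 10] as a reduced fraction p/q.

Using pₖ = aₖpₖ₋₁ + pₖ₋₂ and qₖ = aₖqₖ₋₁ + qₖ₋₂:
  k=0: a=19, p=19, q=1
  k=1: a=10, p=191, q=10
  k=2: a=2, p=401, q=21
  k=3: a=1, p=592, q=31
  k=4: a=10, p=6321, q=331

6321/331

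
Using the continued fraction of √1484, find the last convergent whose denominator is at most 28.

√1484 = [38; 1, 1, 10, 1, 1, 76, …] (period length 6).
Convergents:
  p_0/q_0 = 38/1
  p_1/q_1 = 39/1
  p_2/q_2 = 77/2
  p_3/q_3 = 809/21
  p_4/q_4 = 886/23
  p_5/q_5 = 1695/44
q_4 = 23 ≤ 28 < 44 = q_5, so the answer is 886/23.

886/23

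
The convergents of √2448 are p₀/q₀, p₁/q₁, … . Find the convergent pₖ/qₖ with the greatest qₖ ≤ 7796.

214385/4333

√2448 = [49; 2, 10, 2, 98, …] (period length 4).
Convergents:
  p_0/q_0 = 49/1
  p_1/q_1 = 99/2
  p_2/q_2 = 1039/21
  p_3/q_3 = 2177/44
  p_4/q_4 = 214385/4333
  p_5/q_5 = 430947/8710
q_4 = 4333 ≤ 7796 < 8710 = q_5, so the answer is 214385/4333.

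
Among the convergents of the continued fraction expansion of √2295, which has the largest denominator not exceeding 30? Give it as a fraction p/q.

1006/21

√2295 = [47; 1, 9, 1, 1, 1, 9, 1, 94, …] (period length 8).
Convergents:
  p_0/q_0 = 47/1
  p_1/q_1 = 48/1
  p_2/q_2 = 479/10
  p_3/q_3 = 527/11
  p_4/q_4 = 1006/21
  p_5/q_5 = 1533/32
q_4 = 21 ≤ 30 < 32 = q_5, so the answer is 1006/21.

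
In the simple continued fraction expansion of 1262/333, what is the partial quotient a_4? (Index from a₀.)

3

1262 = 3·333 + 263   →  a_0 = 3
333 = 1·263 + 70   →  a_1 = 1
263 = 3·70 + 53   →  a_2 = 3
70 = 1·53 + 17   →  a_3 = 1
53 = 3·17 + 2   →  a_4 = 3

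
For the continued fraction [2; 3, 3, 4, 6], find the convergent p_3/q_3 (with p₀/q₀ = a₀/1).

99/43

Using pₖ = aₖpₖ₋₁ + pₖ₋₂, qₖ = aₖqₖ₋₁ + qₖ₋₂ (with p₋₁=1, p₋₂=0, q₋₁=0, q₋₂=1):
  k=0: a=2, p=2, q=1
  k=1: a=3, p=7, q=3
  k=2: a=3, p=23, q=10
  k=3: a=4, p=99, q=43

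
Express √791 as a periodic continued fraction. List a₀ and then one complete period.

[28; 8, 56]

a₀ = ⌊√791⌋ = 28.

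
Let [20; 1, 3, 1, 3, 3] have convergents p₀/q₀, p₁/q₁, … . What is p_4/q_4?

Using pₖ = aₖpₖ₋₁ + pₖ₋₂, qₖ = aₖqₖ₋₁ + qₖ₋₂ (with p₋₁=1, p₋₂=0, q₋₁=0, q₋₂=1):
  k=0: a=20, p=20, q=1
  k=1: a=1, p=21, q=1
  k=2: a=3, p=83, q=4
  k=3: a=1, p=104, q=5
  k=4: a=3, p=395, q=19

395/19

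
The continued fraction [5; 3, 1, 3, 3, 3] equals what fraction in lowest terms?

Using pₖ = aₖpₖ₋₁ + pₖ₋₂ and qₖ = aₖqₖ₋₁ + qₖ₋₂:
  k=0: a=5, p=5, q=1
  k=1: a=3, p=16, q=3
  k=2: a=1, p=21, q=4
  k=3: a=3, p=79, q=15
  k=4: a=3, p=258, q=49
  k=5: a=3, p=853, q=162

853/162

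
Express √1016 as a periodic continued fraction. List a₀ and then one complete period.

a₀ = ⌊√1016⌋ = 31.
With m₀=0, d₀=1 and mₖ₊₁ = dₖaₖ − mₖ, dₖ₊₁ = (n − mₖ₊₁²)/dₖ, aₖ₊₁ = ⌊(a₀+mₖ₊₁)/dₖ₊₁⌋:
  k=1: m=31, d=55, a=1
  k=2: m=24, d=8, a=6
  k=3: m=24, d=55, a=1
  k=4: m=31, d=1, a=62
d=1 and a=2a₀=62 at k=4, so the next step gives (m, d) = (31, 55) again — its k=1 value — and the period has length 4.

[31; 1, 6, 1, 62]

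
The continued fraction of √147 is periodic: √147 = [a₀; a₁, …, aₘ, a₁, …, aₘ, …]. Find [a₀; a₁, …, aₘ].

a₀ = ⌊√147⌋ = 12.

[12; 8, 24]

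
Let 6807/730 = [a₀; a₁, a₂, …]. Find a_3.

2

6807 = 9·730 + 237   →  a_0 = 9
730 = 3·237 + 19   →  a_1 = 3
237 = 12·19 + 9   →  a_2 = 12
19 = 2·9 + 1   →  a_3 = 2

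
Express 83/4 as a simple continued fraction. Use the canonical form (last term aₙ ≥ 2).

83 = 20*4 + 3
4 = 1*3 + 1
3 = 3*1 + 0  (stop)
So 83/4 = [20; 1, 3].

[20; 1, 3]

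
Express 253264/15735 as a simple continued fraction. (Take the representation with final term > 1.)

253264 = 16·15735 + 1504
15735 = 10·1504 + 695
1504 = 2·695 + 114
695 = 6·114 + 11
114 = 10·11 + 4
11 = 2·4 + 3
4 = 1·3 + 1
3 = 3·1 + 0  (stop)
So 253264/15735 = [16; 10, 2, 6, 10, 2, 1, 3].

[16; 10, 2, 6, 10, 2, 1, 3]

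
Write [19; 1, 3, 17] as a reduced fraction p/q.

1363/69

Using pₖ = aₖpₖ₋₁ + pₖ₋₂ and qₖ = aₖqₖ₋₁ + qₖ₋₂:
  k=0: a=19, p=19, q=1
  k=1: a=1, p=20, q=1
  k=2: a=3, p=79, q=4
  k=3: a=17, p=1363, q=69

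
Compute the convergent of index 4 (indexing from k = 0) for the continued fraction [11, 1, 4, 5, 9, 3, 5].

Using pₖ = aₖpₖ₋₁ + pₖ₋₂, qₖ = aₖqₖ₋₁ + qₖ₋₂ (with p₋₁=1, p₋₂=0, q₋₁=0, q₋₂=1):
  k=0: a=11, p=11, q=1
  k=1: a=1, p=12, q=1
  k=2: a=4, p=59, q=5
  k=3: a=5, p=307, q=26
  k=4: a=9, p=2822, q=239

2822/239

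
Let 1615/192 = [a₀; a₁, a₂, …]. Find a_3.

1615 = 8·192 + 79   →  a_0 = 8
192 = 2·79 + 34   →  a_1 = 2
79 = 2·34 + 11   →  a_2 = 2
34 = 3·11 + 1   →  a_3 = 3

3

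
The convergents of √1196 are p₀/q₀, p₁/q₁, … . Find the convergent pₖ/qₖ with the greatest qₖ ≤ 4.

√1196 = [34; 1, 1, 2, 1, 1, 68, …] (period length 6).
Convergents:
  p_0/q_0 = 34/1
  p_1/q_1 = 35/1
  p_2/q_2 = 69/2
  p_3/q_3 = 173/5
q_2 = 2 ≤ 4 < 5 = q_3, so the answer is 69/2.

69/2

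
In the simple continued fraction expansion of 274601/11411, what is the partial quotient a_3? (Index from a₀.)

14

274601 = 24·11411 + 737   →  a_0 = 24
11411 = 15·737 + 356   →  a_1 = 15
737 = 2·356 + 25   →  a_2 = 2
356 = 14·25 + 6   →  a_3 = 14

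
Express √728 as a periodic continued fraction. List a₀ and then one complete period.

a₀ = ⌊√728⌋ = 26.

[26; 1, 52]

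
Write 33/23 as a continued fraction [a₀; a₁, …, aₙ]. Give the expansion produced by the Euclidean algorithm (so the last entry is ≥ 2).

[1; 2, 3, 3]

33 = 1×23 + 10
23 = 2×10 + 3
10 = 3×3 + 1
3 = 3×1 + 0  (stop)
So 33/23 = [1; 2, 3, 3].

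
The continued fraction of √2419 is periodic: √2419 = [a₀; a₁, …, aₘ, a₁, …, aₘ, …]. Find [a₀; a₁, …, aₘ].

[49; 5, 2, 5, 98]

a₀ = ⌊√2419⌋ = 49.
With m₀=0, d₀=1 and mₖ₊₁ = dₖaₖ − mₖ, dₖ₊₁ = (n − mₖ₊₁²)/dₖ, aₖ₊₁ = ⌊(a₀+mₖ₊₁)/dₖ₊₁⌋:
  k=1: m=49, d=18, a=5
  k=2: m=41, d=41, a=2
  k=3: m=41, d=18, a=5
  k=4: m=49, d=1, a=98
d=1 and a=2a₀=98 at k=4, so the next step gives (m, d) = (49, 18) again — its k=1 value — and the period has length 4.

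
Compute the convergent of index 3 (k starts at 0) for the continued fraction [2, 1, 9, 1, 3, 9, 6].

32/11

Using pₖ = aₖpₖ₋₁ + pₖ₋₂, qₖ = aₖqₖ₋₁ + qₖ₋₂ (with p₋₁=1, p₋₂=0, q₋₁=0, q₋₂=1):
  k=0: a=2, p=2, q=1
  k=1: a=1, p=3, q=1
  k=2: a=9, p=29, q=10
  k=3: a=1, p=32, q=11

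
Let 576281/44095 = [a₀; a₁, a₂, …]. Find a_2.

2

576281 = 13·44095 + 3046   →  a_0 = 13
44095 = 14·3046 + 1451   →  a_1 = 14
3046 = 2·1451 + 144   →  a_2 = 2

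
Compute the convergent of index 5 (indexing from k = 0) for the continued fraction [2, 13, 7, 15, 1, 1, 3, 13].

Using pₖ = aₖpₖ₋₁ + pₖ₋₂, qₖ = aₖqₖ₋₁ + qₖ₋₂ (with p₋₁=1, p₋₂=0, q₋₁=0, q₋₂=1):
  k=0: a=2, p=2, q=1
  k=1: a=13, p=27, q=13
  k=2: a=7, p=191, q=92
  k=3: a=15, p=2892, q=1393
  k=4: a=1, p=3083, q=1485
  k=5: a=1, p=5975, q=2878

5975/2878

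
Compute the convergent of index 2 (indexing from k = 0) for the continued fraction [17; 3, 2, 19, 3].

121/7

Using pₖ = aₖpₖ₋₁ + pₖ₋₂, qₖ = aₖqₖ₋₁ + qₖ₋₂ (with p₋₁=1, p₋₂=0, q₋₁=0, q₋₂=1):
  k=0: a=17, p=17, q=1
  k=1: a=3, p=52, q=3
  k=2: a=2, p=121, q=7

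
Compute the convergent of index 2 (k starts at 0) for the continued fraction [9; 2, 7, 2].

142/15

Using pₖ = aₖpₖ₋₁ + pₖ₋₂, qₖ = aₖqₖ₋₁ + qₖ₋₂ (with p₋₁=1, p₋₂=0, q₋₁=0, q₋₂=1):
  k=0: a=9, p=9, q=1
  k=1: a=2, p=19, q=2
  k=2: a=7, p=142, q=15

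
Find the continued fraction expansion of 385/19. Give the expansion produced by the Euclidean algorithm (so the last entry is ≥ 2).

[20; 3, 1, 4]

385 = 20*19 + 5
19 = 3*5 + 4
5 = 1*4 + 1
4 = 4*1 + 0  (stop)
So 385/19 = [20; 3, 1, 4].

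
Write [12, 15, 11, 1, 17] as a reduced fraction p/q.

Using pₖ = aₖpₖ₋₁ + pₖ₋₂ and qₖ = aₖqₖ₋₁ + qₖ₋₂:
  k=0: a=12, p=12, q=1
  k=1: a=15, p=181, q=15
  k=2: a=11, p=2003, q=166
  k=3: a=1, p=2184, q=181
  k=4: a=17, p=39131, q=3243

39131/3243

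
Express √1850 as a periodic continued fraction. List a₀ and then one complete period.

[43; 86]

a₀ = ⌊√1850⌋ = 43.
With m₀=0, d₀=1 and mₖ₊₁ = dₖaₖ − mₖ, dₖ₊₁ = (n − mₖ₊₁²)/dₖ, aₖ₊₁ = ⌊(a₀+mₖ₊₁)/dₖ₊₁⌋:
  k=1: m=43, d=1, a=86
d=1 and a=2a₀=86 at k=1, so the next step gives (m, d) = (43, 1) again — its k=1 value — and the period has length 1.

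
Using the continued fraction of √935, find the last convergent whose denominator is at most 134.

√935 = [30; 1, 1, 2, 1, 2, 1, 1, 60, …] (period length 8).
Convergents:
  p_0/q_0 = 30/1
  p_1/q_1 = 31/1
  p_2/q_2 = 61/2
  p_3/q_3 = 153/5
  p_4/q_4 = 214/7
  p_5/q_5 = 581/19
  p_6/q_6 = 795/26
  p_7/q_7 = 1376/45
  p_8/q_8 = 83355/2726
q_7 = 45 ≤ 134 < 2726 = q_8, so the answer is 1376/45.

1376/45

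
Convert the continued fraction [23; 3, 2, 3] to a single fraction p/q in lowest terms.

559/24

Using pₖ = aₖpₖ₋₁ + pₖ₋₂ and qₖ = aₖqₖ₋₁ + qₖ₋₂:
  k=0: a=23, p=23, q=1
  k=1: a=3, p=70, q=3
  k=2: a=2, p=163, q=7
  k=3: a=3, p=559, q=24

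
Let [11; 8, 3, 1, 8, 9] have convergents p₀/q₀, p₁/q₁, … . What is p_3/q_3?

Using pₖ = aₖpₖ₋₁ + pₖ₋₂, qₖ = aₖqₖ₋₁ + qₖ₋₂ (with p₋₁=1, p₋₂=0, q₋₁=0, q₋₂=1):
  k=0: a=11, p=11, q=1
  k=1: a=8, p=89, q=8
  k=2: a=3, p=278, q=25
  k=3: a=1, p=367, q=33

367/33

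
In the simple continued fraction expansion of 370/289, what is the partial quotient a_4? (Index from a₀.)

3

370 = 1·289 + 81   →  a_0 = 1
289 = 3·81 + 46   →  a_1 = 3
81 = 1·46 + 35   →  a_2 = 1
46 = 1·35 + 11   →  a_3 = 1
35 = 3·11 + 2   →  a_4 = 3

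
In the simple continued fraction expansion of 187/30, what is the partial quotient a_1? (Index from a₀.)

4

187 = 6·30 + 7   →  a_0 = 6
30 = 4·7 + 2   →  a_1 = 4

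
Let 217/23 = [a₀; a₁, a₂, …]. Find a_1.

217 = 9·23 + 10   →  a_0 = 9
23 = 2·10 + 3   →  a_1 = 2

2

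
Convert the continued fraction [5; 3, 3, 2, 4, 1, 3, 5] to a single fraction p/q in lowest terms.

Fold from the inside: start with 5/1.
  3 + 1/5 = 16/5
  1 + 5/16 = 21/16
  4 + 16/21 = 100/21
  2 + 21/100 = 221/100
  3 + 100/221 = 763/221
  3 + 221/763 = 2510/763
  5 + 763/2510 = 13313/2510

13313/2510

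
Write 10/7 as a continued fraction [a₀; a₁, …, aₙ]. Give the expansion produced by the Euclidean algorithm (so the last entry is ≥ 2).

[1; 2, 3]

10 = 1*7 + 3
7 = 2*3 + 1
3 = 3*1 + 0  (stop)
So 10/7 = [1; 2, 3].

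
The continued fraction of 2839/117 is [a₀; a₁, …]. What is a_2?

2839 = 24·117 + 31   →  a_0 = 24
117 = 3·31 + 24   →  a_1 = 3
31 = 1·24 + 7   →  a_2 = 1

1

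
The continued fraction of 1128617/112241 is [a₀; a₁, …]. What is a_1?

1128617 = 10·112241 + 6207   →  a_0 = 10
112241 = 18·6207 + 515   →  a_1 = 18

18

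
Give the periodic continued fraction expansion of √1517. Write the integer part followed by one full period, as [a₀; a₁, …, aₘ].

[38; 1, 18, 2, 18, 1, 76]

a₀ = ⌊√1517⌋ = 38.
With m₀=0, d₀=1 and mₖ₊₁ = dₖaₖ − mₖ, dₖ₊₁ = (n − mₖ₊₁²)/dₖ, aₖ₊₁ = ⌊(a₀+mₖ₊₁)/dₖ₊₁⌋:
  k=1: m=38, d=73, a=1
  k=2: m=35, d=4, a=18
  k=3: m=37, d=37, a=2
  k=4: m=37, d=4, a=18
  k=5: m=35, d=73, a=1
  k=6: m=38, d=1, a=76
d=1 and a=2a₀=76 at k=6, so the next step gives (m, d) = (38, 73) again — its k=1 value — and the period has length 6.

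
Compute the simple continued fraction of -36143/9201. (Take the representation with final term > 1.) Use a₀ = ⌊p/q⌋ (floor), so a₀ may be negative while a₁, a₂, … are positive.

-36143 = -4*9201 + 661
9201 = 13*661 + 608
661 = 1*608 + 53
608 = 11*53 + 25
53 = 2*25 + 3
25 = 8*3 + 1
3 = 3*1 + 0  (stop)
So -36143/9201 = [-4; 13, 1, 11, 2, 8, 3].

[-4; 13, 1, 11, 2, 8, 3]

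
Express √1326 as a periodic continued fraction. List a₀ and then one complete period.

[36; 2, 2, 2, 2, 2, 72]

a₀ = ⌊√1326⌋ = 36.
With m₀=0, d₀=1 and mₖ₊₁ = dₖaₖ − mₖ, dₖ₊₁ = (n − mₖ₊₁²)/dₖ, aₖ₊₁ = ⌊(a₀+mₖ₊₁)/dₖ₊₁⌋:
  k=1: m=36, d=30, a=2
  k=2: m=24, d=25, a=2
  k=3: m=26, d=26, a=2
  k=4: m=26, d=25, a=2
  k=5: m=24, d=30, a=2
  k=6: m=36, d=1, a=72
d=1 and a=2a₀=72 at k=6, so the next step gives (m, d) = (36, 30) again — its k=1 value — and the period has length 6.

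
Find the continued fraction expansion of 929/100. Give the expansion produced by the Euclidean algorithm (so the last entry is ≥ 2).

[9; 3, 2, 4, 3]

929 = 9×100 + 29
100 = 3×29 + 13
29 = 2×13 + 3
13 = 4×3 + 1
3 = 3×1 + 0  (stop)
So 929/100 = [9; 3, 2, 4, 3].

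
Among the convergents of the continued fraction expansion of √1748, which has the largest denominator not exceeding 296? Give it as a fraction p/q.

√1748 = [41; 1, 4, 4, 4, 1, 82, …] (period length 6).
Convergents:
  p_0/q_0 = 41/1
  p_1/q_1 = 42/1
  p_2/q_2 = 209/5
  p_3/q_3 = 878/21
  p_4/q_4 = 3721/89
  p_5/q_5 = 4599/110
  p_6/q_6 = 380839/9109
q_5 = 110 ≤ 296 < 9109 = q_6, so the answer is 4599/110.

4599/110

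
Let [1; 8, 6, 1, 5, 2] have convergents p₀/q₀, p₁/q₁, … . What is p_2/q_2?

55/49

Using pₖ = aₖpₖ₋₁ + pₖ₋₂, qₖ = aₖqₖ₋₁ + qₖ₋₂ (with p₋₁=1, p₋₂=0, q₋₁=0, q₋₂=1):
  k=0: a=1, p=1, q=1
  k=1: a=8, p=9, q=8
  k=2: a=6, p=55, q=49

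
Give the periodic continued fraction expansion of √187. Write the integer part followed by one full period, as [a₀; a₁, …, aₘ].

a₀ = ⌊√187⌋ = 13.

[13; 1, 2, 13, 2, 1, 26]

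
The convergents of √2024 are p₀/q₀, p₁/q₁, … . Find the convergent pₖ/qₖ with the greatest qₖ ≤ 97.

√2024 = [44; 1, 88, …] (period length 2).
Convergents:
  p_0/q_0 = 44/1
  p_1/q_1 = 45/1
  p_2/q_2 = 4004/89
  p_3/q_3 = 4049/90
  p_4/q_4 = 360316/8009
q_3 = 90 ≤ 97 < 8009 = q_4, so the answer is 4049/90.

4049/90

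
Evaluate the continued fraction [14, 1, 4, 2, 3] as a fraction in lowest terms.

Fold from the inside: start with 3/1.
  2 + 1/3 = 7/3
  4 + 3/7 = 31/7
  1 + 7/31 = 38/31
  14 + 31/38 = 563/38

563/38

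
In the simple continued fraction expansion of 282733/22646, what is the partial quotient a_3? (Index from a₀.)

18

282733 = 12·22646 + 10981   →  a_0 = 12
22646 = 2·10981 + 684   →  a_1 = 2
10981 = 16·684 + 37   →  a_2 = 16
684 = 18·37 + 18   →  a_3 = 18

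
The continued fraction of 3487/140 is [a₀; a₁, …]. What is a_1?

1

3487 = 24·140 + 127   →  a_0 = 24
140 = 1·127 + 13   →  a_1 = 1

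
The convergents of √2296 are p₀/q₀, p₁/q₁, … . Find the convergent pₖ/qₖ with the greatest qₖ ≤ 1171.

√2296 = [47; 1, 10, 1, 94, …] (period length 4).
Convergents:
  p_0/q_0 = 47/1
  p_1/q_1 = 48/1
  p_2/q_2 = 527/11
  p_3/q_3 = 575/12
  p_4/q_4 = 54577/1139
  p_5/q_5 = 55152/1151
  p_6/q_6 = 606097/12649
q_5 = 1151 ≤ 1171 < 12649 = q_6, so the answer is 55152/1151.

55152/1151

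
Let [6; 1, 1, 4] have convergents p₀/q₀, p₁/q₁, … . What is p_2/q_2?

13/2

Using pₖ = aₖpₖ₋₁ + pₖ₋₂, qₖ = aₖqₖ₋₁ + qₖ₋₂ (with p₋₁=1, p₋₂=0, q₋₁=0, q₋₂=1):
  k=0: a=6, p=6, q=1
  k=1: a=1, p=7, q=1
  k=2: a=1, p=13, q=2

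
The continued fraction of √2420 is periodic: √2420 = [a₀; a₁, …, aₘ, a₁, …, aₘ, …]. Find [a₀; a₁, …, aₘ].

[49; 5, 5, 1, 18, 1, 5, 5, 98]

a₀ = ⌊√2420⌋ = 49.
With m₀=0, d₀=1 and mₖ₊₁ = dₖaₖ − mₖ, dₖ₊₁ = (n − mₖ₊₁²)/dₖ, aₖ₊₁ = ⌊(a₀+mₖ₊₁)/dₖ₊₁⌋:
  k=1: m=49, d=19, a=5
  k=2: m=46, d=16, a=5
  k=3: m=34, d=79, a=1
  k=4: m=45, d=5, a=18
  k=5: m=45, d=79, a=1
  k=6: m=34, d=16, a=5
  k=7: m=46, d=19, a=5
  k=8: m=49, d=1, a=98
d=1 and a=2a₀=98 at k=8, so the next step gives (m, d) = (49, 19) again — its k=1 value — and the period has length 8.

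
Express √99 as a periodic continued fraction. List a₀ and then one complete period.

a₀ = ⌊√99⌋ = 9.
With m₀=0, d₀=1 and mₖ₊₁ = dₖaₖ − mₖ, dₖ₊₁ = (n − mₖ₊₁²)/dₖ, aₖ₊₁ = ⌊(a₀+mₖ₊₁)/dₖ₊₁⌋:
  k=1: m=9, d=18, a=1
  k=2: m=9, d=1, a=18
d=1 and a=2a₀=18 at k=2, so the next step gives (m, d) = (9, 18) again — its k=1 value — and the period has length 2.

[9; 1, 18]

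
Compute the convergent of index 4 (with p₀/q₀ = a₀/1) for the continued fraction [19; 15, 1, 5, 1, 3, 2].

2116/111

Using pₖ = aₖpₖ₋₁ + pₖ₋₂, qₖ = aₖqₖ₋₁ + qₖ₋₂ (with p₋₁=1, p₋₂=0, q₋₁=0, q₋₂=1):
  k=0: a=19, p=19, q=1
  k=1: a=15, p=286, q=15
  k=2: a=1, p=305, q=16
  k=3: a=5, p=1811, q=95
  k=4: a=1, p=2116, q=111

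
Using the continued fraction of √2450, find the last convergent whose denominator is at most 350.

9751/197

√2450 = [49; 2, 98, …] (period length 2).
Convergents:
  p_0/q_0 = 49/1
  p_1/q_1 = 99/2
  p_2/q_2 = 9751/197
  p_3/q_3 = 19601/396
q_2 = 197 ≤ 350 < 396 = q_3, so the answer is 9751/197.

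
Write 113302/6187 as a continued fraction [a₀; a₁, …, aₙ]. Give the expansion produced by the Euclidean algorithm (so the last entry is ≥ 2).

[18; 3, 5, 9, 4, 10]

113302 = 18*6187 + 1936
6187 = 3*1936 + 379
1936 = 5*379 + 41
379 = 9*41 + 10
41 = 4*10 + 1
10 = 10*1 + 0  (stop)
So 113302/6187 = [18; 3, 5, 9, 4, 10].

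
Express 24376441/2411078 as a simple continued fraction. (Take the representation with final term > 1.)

[10; 9, 13, 5, 19, 16, 13]

24376441 = 10*2411078 + 265661
2411078 = 9*265661 + 20129
265661 = 13*20129 + 3984
20129 = 5*3984 + 209
3984 = 19*209 + 13
209 = 16*13 + 1
13 = 13*1 + 0  (stop)
So 24376441/2411078 = [10; 9, 13, 5, 19, 16, 13].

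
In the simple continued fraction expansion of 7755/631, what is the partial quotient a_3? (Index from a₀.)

4

7755 = 12·631 + 183   →  a_0 = 12
631 = 3·183 + 82   →  a_1 = 3
183 = 2·82 + 19   →  a_2 = 2
82 = 4·19 + 6   →  a_3 = 4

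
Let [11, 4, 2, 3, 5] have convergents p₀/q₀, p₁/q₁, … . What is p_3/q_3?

348/31

Using pₖ = aₖpₖ₋₁ + pₖ₋₂, qₖ = aₖqₖ₋₁ + qₖ₋₂ (with p₋₁=1, p₋₂=0, q₋₁=0, q₋₂=1):
  k=0: a=11, p=11, q=1
  k=1: a=4, p=45, q=4
  k=2: a=2, p=101, q=9
  k=3: a=3, p=348, q=31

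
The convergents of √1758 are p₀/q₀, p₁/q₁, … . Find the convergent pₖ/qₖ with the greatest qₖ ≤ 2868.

49266/1175

√1758 = [41; 1, 12, 1, 82, …] (period length 4).
Convergents:
  p_0/q_0 = 41/1
  p_1/q_1 = 42/1
  p_2/q_2 = 545/13
  p_3/q_3 = 587/14
  p_4/q_4 = 48679/1161
  p_5/q_5 = 49266/1175
  p_6/q_6 = 639871/15261
q_5 = 1175 ≤ 2868 < 15261 = q_6, so the answer is 49266/1175.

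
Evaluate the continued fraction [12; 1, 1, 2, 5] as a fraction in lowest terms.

340/27

Fold from the inside: start with 5/1.
  2 + 1/5 = 11/5
  1 + 5/11 = 16/11
  1 + 11/16 = 27/16
  12 + 16/27 = 340/27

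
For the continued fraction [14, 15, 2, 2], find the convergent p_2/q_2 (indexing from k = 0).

Using pₖ = aₖpₖ₋₁ + pₖ₋₂, qₖ = aₖqₖ₋₁ + qₖ₋₂ (with p₋₁=1, p₋₂=0, q₋₁=0, q₋₂=1):
  k=0: a=14, p=14, q=1
  k=1: a=15, p=211, q=15
  k=2: a=2, p=436, q=31

436/31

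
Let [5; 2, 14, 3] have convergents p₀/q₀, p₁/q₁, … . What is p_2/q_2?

159/29

Using pₖ = aₖpₖ₋₁ + pₖ₋₂, qₖ = aₖqₖ₋₁ + qₖ₋₂ (with p₋₁=1, p₋₂=0, q₋₁=0, q₋₂=1):
  k=0: a=5, p=5, q=1
  k=1: a=2, p=11, q=2
  k=2: a=14, p=159, q=29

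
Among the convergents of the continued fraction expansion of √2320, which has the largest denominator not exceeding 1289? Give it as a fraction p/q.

√2320 = [48; 6, 96, …] (period length 2).
Convergents:
  p_0/q_0 = 48/1
  p_1/q_1 = 289/6
  p_2/q_2 = 27792/577
  p_3/q_3 = 167041/3468
q_2 = 577 ≤ 1289 < 3468 = q_3, so the answer is 27792/577.

27792/577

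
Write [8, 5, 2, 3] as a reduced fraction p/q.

Using pₖ = aₖpₖ₋₁ + pₖ₋₂ and qₖ = aₖqₖ₋₁ + qₖ₋₂:
  k=0: a=8, p=8, q=1
  k=1: a=5, p=41, q=5
  k=2: a=2, p=90, q=11
  k=3: a=3, p=311, q=38

311/38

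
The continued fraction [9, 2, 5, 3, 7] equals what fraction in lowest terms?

2421/256

Using pₖ = aₖpₖ₋₁ + pₖ₋₂ and qₖ = aₖqₖ₋₁ + qₖ₋₂:
  k=0: a=9, p=9, q=1
  k=1: a=2, p=19, q=2
  k=2: a=5, p=104, q=11
  k=3: a=3, p=331, q=35
  k=4: a=7, p=2421, q=256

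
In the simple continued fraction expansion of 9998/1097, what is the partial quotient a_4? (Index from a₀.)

2

9998 = 9·1097 + 125   →  a_0 = 9
1097 = 8·125 + 97   →  a_1 = 8
125 = 1·97 + 28   →  a_2 = 1
97 = 3·28 + 13   →  a_3 = 3
28 = 2·13 + 2   →  a_4 = 2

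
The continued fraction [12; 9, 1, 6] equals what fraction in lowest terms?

Using pₖ = aₖpₖ₋₁ + pₖ₋₂ and qₖ = aₖqₖ₋₁ + qₖ₋₂:
  k=0: a=12, p=12, q=1
  k=1: a=9, p=109, q=9
  k=2: a=1, p=121, q=10
  k=3: a=6, p=835, q=69

835/69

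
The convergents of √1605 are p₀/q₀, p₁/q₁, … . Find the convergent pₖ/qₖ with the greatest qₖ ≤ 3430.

√1605 = [40; 16, 80, …] (period length 2).
Convergents:
  p_0/q_0 = 40/1
  p_1/q_1 = 641/16
  p_2/q_2 = 51320/1281
  p_3/q_3 = 821761/20512
q_2 = 1281 ≤ 3430 < 20512 = q_3, so the answer is 51320/1281.

51320/1281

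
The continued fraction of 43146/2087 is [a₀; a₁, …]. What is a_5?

43146 = 20·2087 + 1406   →  a_0 = 20
2087 = 1·1406 + 681   →  a_1 = 1
1406 = 2·681 + 44   →  a_2 = 2
681 = 15·44 + 21   →  a_3 = 15
44 = 2·21 + 2   →  a_4 = 2
21 = 10·2 + 1   →  a_5 = 10

10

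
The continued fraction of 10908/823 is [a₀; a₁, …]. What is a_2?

1

10908 = 13·823 + 209   →  a_0 = 13
823 = 3·209 + 196   →  a_1 = 3
209 = 1·196 + 13   →  a_2 = 1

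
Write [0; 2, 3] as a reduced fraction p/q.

3/7

Using pₖ = aₖpₖ₋₁ + pₖ₋₂ and qₖ = aₖqₖ₋₁ + qₖ₋₂:
  k=0: a=0, p=0, q=1
  k=1: a=2, p=1, q=2
  k=2: a=3, p=3, q=7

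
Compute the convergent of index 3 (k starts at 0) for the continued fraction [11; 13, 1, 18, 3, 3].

2934/265

Using pₖ = aₖpₖ₋₁ + pₖ₋₂, qₖ = aₖqₖ₋₁ + qₖ₋₂ (with p₋₁=1, p₋₂=0, q₋₁=0, q₋₂=1):
  k=0: a=11, p=11, q=1
  k=1: a=13, p=144, q=13
  k=2: a=1, p=155, q=14
  k=3: a=18, p=2934, q=265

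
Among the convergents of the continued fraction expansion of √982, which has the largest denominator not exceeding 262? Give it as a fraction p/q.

√982 = [31; 2, 1, 30, 1, 2, 62, …] (period length 6).
Convergents:
  p_0/q_0 = 31/1
  p_1/q_1 = 63/2
  p_2/q_2 = 94/3
  p_3/q_3 = 2883/92
  p_4/q_4 = 2977/95
  p_5/q_5 = 8837/282
q_4 = 95 ≤ 262 < 282 = q_5, so the answer is 2977/95.

2977/95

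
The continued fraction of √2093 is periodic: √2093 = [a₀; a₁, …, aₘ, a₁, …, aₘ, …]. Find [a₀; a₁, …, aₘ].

a₀ = ⌊√2093⌋ = 45.
With m₀=0, d₀=1 and mₖ₊₁ = dₖaₖ − mₖ, dₖ₊₁ = (n − mₖ₊₁²)/dₖ, aₖ₊₁ = ⌊(a₀+mₖ₊₁)/dₖ₊₁⌋:
  k=1: m=45, d=68, a=1
  k=2: m=23, d=23, a=2
  k=3: m=23, d=68, a=1
  k=4: m=45, d=1, a=90
d=1 and a=2a₀=90 at k=4, so the next step gives (m, d) = (45, 68) again — its k=1 value — and the period has length 4.

[45; 1, 2, 1, 90]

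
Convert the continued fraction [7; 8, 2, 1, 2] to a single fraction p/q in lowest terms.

Fold from the inside: start with 2/1.
  1 + 1/2 = 3/2
  2 + 2/3 = 8/3
  8 + 3/8 = 67/8
  7 + 8/67 = 477/67

477/67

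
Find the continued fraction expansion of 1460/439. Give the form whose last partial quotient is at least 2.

1460 = 3·439 + 143
439 = 3·143 + 10
143 = 14·10 + 3
10 = 3·3 + 1
3 = 3·1 + 0  (stop)
So 1460/439 = [3; 3, 14, 3, 3].

[3; 3, 14, 3, 3]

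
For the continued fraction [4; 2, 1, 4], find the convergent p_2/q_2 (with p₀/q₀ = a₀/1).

13/3

Using pₖ = aₖpₖ₋₁ + pₖ₋₂, qₖ = aₖqₖ₋₁ + qₖ₋₂ (with p₋₁=1, p₋₂=0, q₋₁=0, q₋₂=1):
  k=0: a=4, p=4, q=1
  k=1: a=2, p=9, q=2
  k=2: a=1, p=13, q=3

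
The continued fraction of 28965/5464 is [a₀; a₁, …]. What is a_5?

28965 = 5·5464 + 1645   →  a_0 = 5
5464 = 3·1645 + 529   →  a_1 = 3
1645 = 3·529 + 58   →  a_2 = 3
529 = 9·58 + 7   →  a_3 = 9
58 = 8·7 + 2   →  a_4 = 8
7 = 3·2 + 1   →  a_5 = 3

3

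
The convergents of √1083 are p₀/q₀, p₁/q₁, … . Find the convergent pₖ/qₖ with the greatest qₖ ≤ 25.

√1083 = [32; 1, 9, 1, 64, …] (period length 4).
Convergents:
  p_0/q_0 = 32/1
  p_1/q_1 = 33/1
  p_2/q_2 = 329/10
  p_3/q_3 = 362/11
  p_4/q_4 = 23497/714
q_3 = 11 ≤ 25 < 714 = q_4, so the answer is 362/11.

362/11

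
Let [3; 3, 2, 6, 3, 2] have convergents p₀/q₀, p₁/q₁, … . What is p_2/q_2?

23/7

Using pₖ = aₖpₖ₋₁ + pₖ₋₂, qₖ = aₖqₖ₋₁ + qₖ₋₂ (with p₋₁=1, p₋₂=0, q₋₁=0, q₋₂=1):
  k=0: a=3, p=3, q=1
  k=1: a=3, p=10, q=3
  k=2: a=2, p=23, q=7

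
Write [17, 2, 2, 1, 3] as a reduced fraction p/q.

453/26

Fold from the inside: start with 3/1.
  1 + 1/3 = 4/3
  2 + 3/4 = 11/4
  2 + 4/11 = 26/11
  17 + 11/26 = 453/26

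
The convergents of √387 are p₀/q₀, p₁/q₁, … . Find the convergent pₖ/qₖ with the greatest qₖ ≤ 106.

1141/58

√387 = [19; 1, 2, 19, 2, 1, 38, …] (period length 6).
Convergents:
  p_0/q_0 = 19/1
  p_1/q_1 = 20/1
  p_2/q_2 = 59/3
  p_3/q_3 = 1141/58
  p_4/q_4 = 2341/119
q_3 = 58 ≤ 106 < 119 = q_4, so the answer is 1141/58.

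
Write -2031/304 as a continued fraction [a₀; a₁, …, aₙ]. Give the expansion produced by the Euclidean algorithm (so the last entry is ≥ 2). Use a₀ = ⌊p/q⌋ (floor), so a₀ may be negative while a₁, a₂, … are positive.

-2031 = -7·304 + 97
304 = 3·97 + 13
97 = 7·13 + 6
13 = 2·6 + 1
6 = 6·1 + 0  (stop)
So -2031/304 = [-7; 3, 7, 2, 6].

[-7; 3, 7, 2, 6]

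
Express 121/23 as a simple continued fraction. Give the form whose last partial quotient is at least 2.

121 = 5·23 + 6
23 = 3·6 + 5
6 = 1·5 + 1
5 = 5·1 + 0  (stop)
So 121/23 = [5; 3, 1, 5].

[5; 3, 1, 5]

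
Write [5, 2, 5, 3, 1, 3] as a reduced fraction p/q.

944/173

Using pₖ = aₖpₖ₋₁ + pₖ₋₂ and qₖ = aₖqₖ₋₁ + qₖ₋₂:
  k=0: a=5, p=5, q=1
  k=1: a=2, p=11, q=2
  k=2: a=5, p=60, q=11
  k=3: a=3, p=191, q=35
  k=4: a=1, p=251, q=46
  k=5: a=3, p=944, q=173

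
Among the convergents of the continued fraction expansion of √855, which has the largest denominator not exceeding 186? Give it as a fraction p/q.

3041/104

√855 = [29; 4, 6, 4, 58, …] (period length 4).
Convergents:
  p_0/q_0 = 29/1
  p_1/q_1 = 117/4
  p_2/q_2 = 731/25
  p_3/q_3 = 3041/104
  p_4/q_4 = 177109/6057
q_3 = 104 ≤ 186 < 6057 = q_4, so the answer is 3041/104.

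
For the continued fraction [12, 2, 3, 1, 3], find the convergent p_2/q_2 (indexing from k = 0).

Using pₖ = aₖpₖ₋₁ + pₖ₋₂, qₖ = aₖqₖ₋₁ + qₖ₋₂ (with p₋₁=1, p₋₂=0, q₋₁=0, q₋₂=1):
  k=0: a=12, p=12, q=1
  k=1: a=2, p=25, q=2
  k=2: a=3, p=87, q=7

87/7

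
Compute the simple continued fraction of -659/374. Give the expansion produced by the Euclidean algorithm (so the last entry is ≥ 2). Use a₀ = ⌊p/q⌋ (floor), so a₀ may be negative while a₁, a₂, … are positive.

-659 = -2·374 + 89
374 = 4·89 + 18
89 = 4·18 + 17
18 = 1·17 + 1
17 = 17·1 + 0  (stop)
So -659/374 = [-2; 4, 4, 1, 17].

[-2; 4, 4, 1, 17]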